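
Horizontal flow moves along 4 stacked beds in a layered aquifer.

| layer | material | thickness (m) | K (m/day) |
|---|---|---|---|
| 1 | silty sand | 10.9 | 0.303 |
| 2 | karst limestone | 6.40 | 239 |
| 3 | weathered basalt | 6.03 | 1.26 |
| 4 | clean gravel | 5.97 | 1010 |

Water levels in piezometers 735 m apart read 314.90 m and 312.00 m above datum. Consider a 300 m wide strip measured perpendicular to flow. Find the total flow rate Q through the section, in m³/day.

Flow is parallel to layering, so each bed carries its own Darcy discharge and the transmissivities add.
Σ(K_i·b_i) = 0.303×10.9 + 239×6.40 + 1.26×6.03 + 1010×5.97 = 7570 m²/day.
Hydraulic gradient i = (314.90 − 312.00) / 735 = 2.9 / 735 = 0.003946.
Q = Σ(K_i·b_i) · W · i = 7570 × 300 × 0.003946 = 8961 m³/day.

8960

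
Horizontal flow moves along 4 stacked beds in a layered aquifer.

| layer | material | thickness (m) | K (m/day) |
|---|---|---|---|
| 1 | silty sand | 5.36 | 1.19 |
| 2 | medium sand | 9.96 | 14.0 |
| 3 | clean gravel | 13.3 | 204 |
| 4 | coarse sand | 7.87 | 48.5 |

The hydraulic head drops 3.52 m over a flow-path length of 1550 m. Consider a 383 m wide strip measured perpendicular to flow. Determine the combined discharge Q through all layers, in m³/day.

Flow is parallel to layering, so each bed carries its own Darcy discharge and the transmissivities add.
Σ(K_i·b_i) = 1.19×5.36 + 14.0×9.96 + 204×13.3 + 48.5×7.87 = 3241 m²/day.
Hydraulic gradient i = Δh / L = 3.52 / 1550 = 0.002271.
Q = Σ(K_i·b_i) · W · i = 3241 × 383 × 0.002271 = 2819 m³/day.

2820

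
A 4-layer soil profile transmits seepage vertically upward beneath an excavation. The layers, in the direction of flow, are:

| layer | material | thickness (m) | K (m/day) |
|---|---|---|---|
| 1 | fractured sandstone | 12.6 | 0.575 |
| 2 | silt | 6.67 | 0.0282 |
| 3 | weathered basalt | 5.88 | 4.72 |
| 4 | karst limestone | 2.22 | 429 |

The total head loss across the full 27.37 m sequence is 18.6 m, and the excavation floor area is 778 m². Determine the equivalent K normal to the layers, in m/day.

0.105

Flow is perpendicular to layering, so the layers act in series and the equivalent K is the thickness-weighted harmonic mean.
Total thickness L = 12.6 + 6.67 + 5.88 + 2.22 = 27.37 m.
Σ(b_i/K_i) = 12.6/0.575 + 6.67/0.0282 + 5.88/4.72 + 2.22/429 = 259.7 d.
K_eq = L / Σ(b_i/K_i) = 27.37 / 259.7 = 0.1054 m/day.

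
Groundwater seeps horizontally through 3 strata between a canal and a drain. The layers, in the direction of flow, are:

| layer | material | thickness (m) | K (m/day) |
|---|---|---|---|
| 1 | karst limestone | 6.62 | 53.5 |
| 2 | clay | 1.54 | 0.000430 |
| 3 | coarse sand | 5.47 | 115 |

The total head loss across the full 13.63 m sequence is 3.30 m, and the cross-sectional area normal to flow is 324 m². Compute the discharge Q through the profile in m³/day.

Flow is perpendicular to layering, so the layers act in series and the equivalent K is the thickness-weighted harmonic mean.
Total thickness L = 6.62 + 1.54 + 5.47 = 13.63 m.
Σ(b_i/K_i) = 6.62/53.5 + 1.54/0.000430 + 5.47/115 = 3582 d.
K_eq = L / Σ(b_i/K_i) = 13.63 / 3582 = 0.003806 m/day.
Q = K_eq · A · (Δh/L) = 0.003806 × 324 × (3.30/13.63) = 0.2985 m³/day.

0.299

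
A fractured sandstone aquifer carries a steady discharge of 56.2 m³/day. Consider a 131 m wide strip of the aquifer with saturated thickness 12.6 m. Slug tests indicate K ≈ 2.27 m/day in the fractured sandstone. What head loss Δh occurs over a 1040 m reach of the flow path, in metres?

Cross-sectional area A = 131 × 12.6 = 1651 m².
From Q = K·A·i, i = Q / (K·A) = 56.2 / (2.270 × 1651) = 0.01500.
Head loss Δh = i · L = 0.01500 × 1040 = 15.60 m.

15.6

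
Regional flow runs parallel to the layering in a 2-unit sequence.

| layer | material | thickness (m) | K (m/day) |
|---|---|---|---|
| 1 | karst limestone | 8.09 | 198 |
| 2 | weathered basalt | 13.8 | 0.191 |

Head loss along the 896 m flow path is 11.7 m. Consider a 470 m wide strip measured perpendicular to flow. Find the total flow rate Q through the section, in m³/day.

9850

Flow is parallel to layering, so each bed carries its own Darcy discharge and the transmissivities add.
Σ(K_i·b_i) = 198×8.09 + 0.191×13.8 = 1604 m²/day.
Hydraulic gradient i = Δh / L = 11.7 / 896 = 0.01306.
Q = Σ(K_i·b_i) · W · i = 1604 × 470 × 0.01306 = 9847 m³/day.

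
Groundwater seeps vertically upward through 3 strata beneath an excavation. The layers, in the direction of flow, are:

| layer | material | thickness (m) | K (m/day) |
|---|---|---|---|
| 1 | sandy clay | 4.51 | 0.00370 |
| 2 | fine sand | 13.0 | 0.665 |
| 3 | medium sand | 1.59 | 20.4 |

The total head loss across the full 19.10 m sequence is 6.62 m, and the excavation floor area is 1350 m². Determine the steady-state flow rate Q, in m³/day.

Flow is perpendicular to layering, so the layers act in series and the equivalent K is the thickness-weighted harmonic mean.
Total thickness L = 4.51 + 13.0 + 1.59 = 19.10 m.
Σ(b_i/K_i) = 4.51/0.00370 + 13.0/0.665 + 1.59/20.4 = 1239 d.
K_eq = L / Σ(b_i/K_i) = 19.10 / 1239 = 0.01542 m/day.
Q = K_eq · A · (Δh/L) = 0.01542 × 1350 × (6.62/19.10) = 7.216 m³/day.

7.22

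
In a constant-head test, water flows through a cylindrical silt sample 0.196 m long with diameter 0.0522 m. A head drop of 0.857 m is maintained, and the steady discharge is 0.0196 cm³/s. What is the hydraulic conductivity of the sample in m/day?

Cross-sectional area A = π·(d/2)² = π × (0.0522/2)² = 0.002140 m².
Convert discharge: 0.0196 cm³/s = 1.960e-08 m³/s.
Darcy's law rearranged: K = Q·L / (A·Δh) = 1.960e-08 × 0.196 / (0.002140 × 0.857) = 2.095e-06 m/s = 0.1810 m/day.

0.181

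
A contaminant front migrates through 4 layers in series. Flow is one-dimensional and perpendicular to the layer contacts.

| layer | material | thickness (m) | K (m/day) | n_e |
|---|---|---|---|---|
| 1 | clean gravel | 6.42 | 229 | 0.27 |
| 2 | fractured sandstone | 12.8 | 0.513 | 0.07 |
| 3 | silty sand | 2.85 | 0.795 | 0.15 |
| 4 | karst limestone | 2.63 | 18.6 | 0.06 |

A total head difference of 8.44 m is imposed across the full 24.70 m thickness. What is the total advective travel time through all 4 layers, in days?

10.9

With flow normal to the layers, continuity requires the same specific discharge q through every layer.
Σ(b_i/K_i) = 6.42/229 + 12.8/0.513 + 2.85/0.795 + 2.63/18.6 = 28.71 d.
q = Δh / Σ(b_i/K_i) = 8.44 / 28.71 = 0.2940 m/day.
In each layer the seepage velocity is v_i = q/n_i, so the layer transit time is t_i = b_i·n_i / q:
  layer 1 (clean gravel): t_1 = 6.42 × 0.27 / 0.2940 = 5.896 d
  layer 2 (fractured sandstone): t_2 = 12.8 × 0.07 / 0.2940 = 3.047 d
  layer 3 (silty sand): t_3 = 2.85 × 0.15 / 0.2940 = 1.454 d
  layer 4 (karst limestone): t_4 = 2.63 × 0.06 / 0.2940 = 0.5367 d
Total t = Σ t_i = 10.93 days.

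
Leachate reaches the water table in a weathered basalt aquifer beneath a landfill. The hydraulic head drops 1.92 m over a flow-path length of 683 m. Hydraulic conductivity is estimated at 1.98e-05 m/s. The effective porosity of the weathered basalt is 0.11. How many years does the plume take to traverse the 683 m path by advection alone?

Convert K: 1.98e-05 m/s × 86400 = 1.711 m/day.
Hydraulic gradient i = Δh / L = 1.92 / 683 = 0.002811.
Darcy flux q = K · i = 1.711 × 0.002811 = 0.004809 m/day.
Seepage velocity v = q / n_e = 0.004809 / 0.11 = 0.04372 m/day.
Travel time t = L / v = 683 / 0.04372 = 15623 days = 42.77 years.

42.8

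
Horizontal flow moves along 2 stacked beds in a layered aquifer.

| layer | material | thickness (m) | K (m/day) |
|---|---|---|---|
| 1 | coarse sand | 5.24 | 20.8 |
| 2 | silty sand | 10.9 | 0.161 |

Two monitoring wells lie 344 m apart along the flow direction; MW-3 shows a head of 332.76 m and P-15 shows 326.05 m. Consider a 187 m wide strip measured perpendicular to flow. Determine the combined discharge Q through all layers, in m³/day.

Flow is parallel to layering, so each bed carries its own Darcy discharge and the transmissivities add.
Σ(K_i·b_i) = 20.8×5.24 + 0.161×10.9 = 110.7 m²/day.
Hydraulic gradient i = (332.76 − 326.05) / 344 = 6.71 / 344 = 0.01951.
Q = Σ(K_i·b_i) · W · i = 110.7 × 187 × 0.01951 = 404.0 m³/day.

404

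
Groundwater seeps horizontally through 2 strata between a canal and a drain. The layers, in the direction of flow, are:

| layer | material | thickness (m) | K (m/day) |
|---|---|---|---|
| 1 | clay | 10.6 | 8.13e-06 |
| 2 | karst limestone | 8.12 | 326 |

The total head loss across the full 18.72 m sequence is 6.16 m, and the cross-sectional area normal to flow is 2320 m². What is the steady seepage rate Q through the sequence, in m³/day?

0.0110

Flow is perpendicular to layering, so the layers act in series and the equivalent K is the thickness-weighted harmonic mean.
Total thickness L = 10.6 + 8.12 = 18.72 m.
Σ(b_i/K_i) = 10.6/8.13e-06 + 8.12/326 = 1.304e+06 d.
K_eq = L / Σ(b_i/K_i) = 18.72 / 1.304e+06 = 1.436e-05 m/day.
Q = K_eq · A · (Δh/L) = 1.436e-05 × 2320 × (6.16/18.72) = 0.01096 m³/day.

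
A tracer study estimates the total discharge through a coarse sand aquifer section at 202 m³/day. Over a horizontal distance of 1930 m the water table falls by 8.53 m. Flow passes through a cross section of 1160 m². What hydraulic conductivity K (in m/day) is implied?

39.4

Hydraulic gradient i = Δh / L = 8.53 / 1930 = 0.004420.
From Q = K·A·i, K = Q / (A·i) = 202 / (1160 × 0.004420) = 39.40 m/day.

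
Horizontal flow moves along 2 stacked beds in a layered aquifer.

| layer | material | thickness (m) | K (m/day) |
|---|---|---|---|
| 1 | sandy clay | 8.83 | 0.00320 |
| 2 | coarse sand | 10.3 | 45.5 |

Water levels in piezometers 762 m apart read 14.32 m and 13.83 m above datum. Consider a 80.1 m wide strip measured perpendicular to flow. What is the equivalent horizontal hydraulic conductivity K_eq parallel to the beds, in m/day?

Flow is parallel to layering, so each bed carries its own Darcy discharge and the transmissivities add.
Σ(K_i·b_i) = 0.00320×8.83 + 45.5×10.3 = 468.7 m²/day.
Total thickness b = 19.13 m, so K_eq = Σ(K_i·b_i)/b = 24.50 m/day.

24.5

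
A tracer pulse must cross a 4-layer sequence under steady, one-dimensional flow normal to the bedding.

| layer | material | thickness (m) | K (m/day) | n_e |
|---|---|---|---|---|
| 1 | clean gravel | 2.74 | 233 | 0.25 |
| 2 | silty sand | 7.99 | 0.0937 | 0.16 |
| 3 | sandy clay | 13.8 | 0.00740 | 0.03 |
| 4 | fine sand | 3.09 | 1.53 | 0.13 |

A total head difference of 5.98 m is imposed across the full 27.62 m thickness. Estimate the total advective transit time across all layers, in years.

With flow normal to the layers, continuity requires the same specific discharge q through every layer.
Σ(b_i/K_i) = 2.74/233 + 7.99/0.0937 + 13.8/0.00740 + 3.09/1.53 = 1952 d.
q = Δh / Σ(b_i/K_i) = 5.98 / 1952 = 0.003063 m/day.
In each layer the seepage velocity is v_i = q/n_i, so the layer transit time is t_i = b_i·n_i / q:
  layer 1 (clean gravel): t_1 = 2.74 × 0.25 / 0.003063 = 223.6 d
  layer 2 (silty sand): t_2 = 7.99 × 0.16 / 0.003063 = 417.3 d
  layer 3 (sandy clay): t_3 = 13.8 × 0.03 / 0.003063 = 135.2 d
  layer 4 (fine sand): t_4 = 3.09 × 0.13 / 0.003063 = 131.1 d
Total t = Σ t_i = 907.2 days = 2.484 years.

2.48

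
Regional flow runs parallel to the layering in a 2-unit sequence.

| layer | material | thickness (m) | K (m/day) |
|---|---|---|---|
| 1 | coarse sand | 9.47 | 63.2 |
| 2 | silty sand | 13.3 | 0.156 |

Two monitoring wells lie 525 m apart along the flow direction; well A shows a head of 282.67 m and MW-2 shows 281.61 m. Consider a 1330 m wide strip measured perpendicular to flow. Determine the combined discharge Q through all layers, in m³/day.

1610

Flow is parallel to layering, so each bed carries its own Darcy discharge and the transmissivities add.
Σ(K_i·b_i) = 63.2×9.47 + 0.156×13.3 = 600.6 m²/day.
Hydraulic gradient i = (282.67 − 281.61) / 525 = 1.06 / 525 = 0.002019.
Q = Σ(K_i·b_i) · W · i = 600.6 × 1330 × 0.002019 = 1613 m³/day.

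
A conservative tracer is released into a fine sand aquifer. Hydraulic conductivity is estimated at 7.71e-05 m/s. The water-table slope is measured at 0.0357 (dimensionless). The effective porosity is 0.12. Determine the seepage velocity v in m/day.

1.98

Convert K: 7.71e-05 m/s × 86400 = 6.661 m/day.
Hydraulic gradient i = 0.0357.
Darcy flux q = K · i = 6.661 × 0.03570 = 0.2378 m/day.
Seepage velocity v = q / n_e = 0.2378 / 0.12 = 1.982 m/day.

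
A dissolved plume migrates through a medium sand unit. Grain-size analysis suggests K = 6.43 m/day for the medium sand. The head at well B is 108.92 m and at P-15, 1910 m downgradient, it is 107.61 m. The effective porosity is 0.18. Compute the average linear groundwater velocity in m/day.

Hydraulic gradient i = (108.92 − 107.61) / 1910 = 1.31 / 1910 = 0.0006859.
Darcy flux q = K · i = 6.430 × 0.0006859 = 0.004410 m/day.
Seepage velocity v = q / n_e = 0.004410 / 0.18 = 0.02450 m/day.

0.0245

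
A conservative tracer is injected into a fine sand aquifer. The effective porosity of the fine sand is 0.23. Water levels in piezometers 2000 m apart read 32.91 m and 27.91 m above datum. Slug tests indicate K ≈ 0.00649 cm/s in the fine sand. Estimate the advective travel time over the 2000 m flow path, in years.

Convert K: 0.00649 cm/s × 864 = 5.607 m/day.
Hydraulic gradient i = (32.91 − 27.91) / 2000 = 5 / 2000 = 0.002500.
Darcy flux q = K · i = 5.607 × 0.002500 = 0.01402 m/day.
Seepage velocity v = q / n_e = 0.01402 / 0.23 = 0.06095 m/day.
Travel time t = L / v = 2000 / 0.06095 = 32814 days = 89.84 years.

89.8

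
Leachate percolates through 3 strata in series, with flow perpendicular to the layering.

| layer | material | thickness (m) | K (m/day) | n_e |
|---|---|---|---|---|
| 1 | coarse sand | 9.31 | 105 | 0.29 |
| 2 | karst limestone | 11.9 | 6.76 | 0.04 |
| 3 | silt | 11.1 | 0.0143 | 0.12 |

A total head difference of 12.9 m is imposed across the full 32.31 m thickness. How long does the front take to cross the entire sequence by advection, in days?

272

With flow normal to the layers, continuity requires the same specific discharge q through every layer.
Σ(b_i/K_i) = 9.31/105 + 11.9/6.76 + 11.1/0.0143 = 778.1 d.
q = Δh / Σ(b_i/K_i) = 12.9 / 778.1 = 0.01658 m/day.
In each layer the seepage velocity is v_i = q/n_i, so the layer transit time is t_i = b_i·n_i / q:
  layer 1 (coarse sand): t_1 = 9.31 × 0.29 / 0.01658 = 162.8 d
  layer 2 (karst limestone): t_2 = 11.9 × 0.04 / 0.01658 = 28.71 d
  layer 3 (silt): t_3 = 11.1 × 0.12 / 0.01658 = 80.34 d
Total t = Σ t_i = 271.9 days.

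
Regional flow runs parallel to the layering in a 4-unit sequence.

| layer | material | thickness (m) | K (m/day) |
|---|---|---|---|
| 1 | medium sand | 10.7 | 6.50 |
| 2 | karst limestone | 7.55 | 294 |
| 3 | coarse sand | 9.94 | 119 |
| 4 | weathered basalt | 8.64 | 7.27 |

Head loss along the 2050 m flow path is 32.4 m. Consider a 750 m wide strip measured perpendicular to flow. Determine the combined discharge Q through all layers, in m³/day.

Flow is parallel to layering, so each bed carries its own Darcy discharge and the transmissivities add.
Σ(K_i·b_i) = 6.50×10.7 + 294×7.55 + 119×9.94 + 7.27×8.64 = 3535 m²/day.
Hydraulic gradient i = Δh / L = 32.4 / 2050 = 0.01580.
Q = Σ(K_i·b_i) · W · i = 3535 × 750 × 0.01580 = 41902 m³/day.

41900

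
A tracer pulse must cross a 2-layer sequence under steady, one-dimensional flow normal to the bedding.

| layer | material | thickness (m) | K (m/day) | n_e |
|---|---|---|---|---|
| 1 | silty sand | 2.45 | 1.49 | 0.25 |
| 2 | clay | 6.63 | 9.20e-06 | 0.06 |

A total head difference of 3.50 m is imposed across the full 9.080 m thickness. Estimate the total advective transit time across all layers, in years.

With flow normal to the layers, continuity requires the same specific discharge q through every layer.
Σ(b_i/K_i) = 2.45/1.49 + 6.63/9.20e-06 = 7.207e+05 d.
q = Δh / Σ(b_i/K_i) = 3.50 / 7.207e+05 = 4.857e-06 m/day.
In each layer the seepage velocity is v_i = q/n_i, so the layer transit time is t_i = b_i·n_i / q:
  layer 1 (silty sand): t_1 = 2.45 × 0.25 / 4.857e-06 = 1.261e+05 d
  layer 2 (clay): t_2 = 6.63 × 0.06 / 4.857e-06 = 81907 d
Total t = Σ t_i = 2.080e+05 days = 569.5 years.

570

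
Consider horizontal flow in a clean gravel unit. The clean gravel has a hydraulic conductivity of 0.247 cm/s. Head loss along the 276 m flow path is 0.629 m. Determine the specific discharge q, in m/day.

Convert K: 0.247 cm/s × 864 = 213.4 m/day.
Hydraulic gradient i = Δh / L = 0.629 / 276 = 0.002279.
Specific discharge q = K · i = 213.4 × 0.002279 = 0.4864 m/day.

0.486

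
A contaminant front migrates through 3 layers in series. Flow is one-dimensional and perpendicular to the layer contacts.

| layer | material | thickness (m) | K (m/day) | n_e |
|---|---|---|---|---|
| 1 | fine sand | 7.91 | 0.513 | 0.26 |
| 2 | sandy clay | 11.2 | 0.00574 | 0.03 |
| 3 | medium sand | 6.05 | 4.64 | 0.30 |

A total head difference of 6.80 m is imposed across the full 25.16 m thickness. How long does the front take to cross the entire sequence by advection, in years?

With flow normal to the layers, continuity requires the same specific discharge q through every layer.
Σ(b_i/K_i) = 7.91/0.513 + 11.2/0.00574 + 6.05/4.64 = 1968 d.
q = Δh / Σ(b_i/K_i) = 6.80 / 1968 = 0.003455 m/day.
In each layer the seepage velocity is v_i = q/n_i, so the layer transit time is t_i = b_i·n_i / q:
  layer 1 (fine sand): t_1 = 7.91 × 0.26 / 0.003455 = 595.2 d
  layer 2 (sandy clay): t_2 = 11.2 × 0.03 / 0.003455 = 97.24 d
  layer 3 (medium sand): t_3 = 6.05 × 0.30 / 0.003455 = 525.3 d
Total t = Σ t_i = 1218 days = 3.334 years.

3.33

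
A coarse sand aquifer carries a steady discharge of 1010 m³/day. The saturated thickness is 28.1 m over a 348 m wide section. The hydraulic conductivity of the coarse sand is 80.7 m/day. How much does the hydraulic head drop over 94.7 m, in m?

Cross-sectional area A = 348 × 28.1 = 9779 m².
From Q = K·A·i, i = Q / (K·A) = 1010 / (80.70 × 9779) = 0.001280.
Head loss Δh = i · L = 0.001280 × 94.7 = 0.1212 m.

0.121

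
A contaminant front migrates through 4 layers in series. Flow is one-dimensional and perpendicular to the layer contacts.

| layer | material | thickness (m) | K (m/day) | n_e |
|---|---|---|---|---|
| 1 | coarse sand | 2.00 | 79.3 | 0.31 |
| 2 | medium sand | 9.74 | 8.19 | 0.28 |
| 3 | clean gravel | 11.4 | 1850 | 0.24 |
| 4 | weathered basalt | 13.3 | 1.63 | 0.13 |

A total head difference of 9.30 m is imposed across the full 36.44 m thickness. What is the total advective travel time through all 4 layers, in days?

7.88

With flow normal to the layers, continuity requires the same specific discharge q through every layer.
Σ(b_i/K_i) = 2.00/79.3 + 9.74/8.19 + 11.4/1850 + 13.3/1.63 = 9.380 d.
q = Δh / Σ(b_i/K_i) = 9.30 / 9.380 = 0.9915 m/day.
In each layer the seepage velocity is v_i = q/n_i, so the layer transit time is t_i = b_i·n_i / q:
  layer 1 (coarse sand): t_1 = 2.00 × 0.31 / 0.9915 = 0.6253 d
  layer 2 (medium sand): t_2 = 9.74 × 0.28 / 0.9915 = 2.751 d
  layer 3 (clean gravel): t_3 = 11.4 × 0.24 / 0.9915 = 2.760 d
  layer 4 (weathered basalt): t_4 = 13.3 × 0.13 / 0.9915 = 1.744 d
Total t = Σ t_i = 7.880 days.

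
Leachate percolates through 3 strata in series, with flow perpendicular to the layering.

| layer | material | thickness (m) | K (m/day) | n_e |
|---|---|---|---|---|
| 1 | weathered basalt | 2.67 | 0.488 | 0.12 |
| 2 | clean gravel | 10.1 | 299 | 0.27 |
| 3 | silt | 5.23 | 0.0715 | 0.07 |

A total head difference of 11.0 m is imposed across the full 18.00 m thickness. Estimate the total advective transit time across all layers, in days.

With flow normal to the layers, continuity requires the same specific discharge q through every layer.
Σ(b_i/K_i) = 2.67/0.488 + 10.1/299 + 5.23/0.0715 = 78.65 d.
q = Δh / Σ(b_i/K_i) = 11.0 / 78.65 = 0.1399 m/day.
In each layer the seepage velocity is v_i = q/n_i, so the layer transit time is t_i = b_i·n_i / q:
  layer 1 (weathered basalt): t_1 = 2.67 × 0.12 / 0.1399 = 2.291 d
  layer 2 (clean gravel): t_2 = 10.1 × 0.27 / 0.1399 = 19.50 d
  layer 3 (silt): t_3 = 5.23 × 0.07 / 0.1399 = 2.618 d
Total t = Σ t_i = 24.41 days.

24.4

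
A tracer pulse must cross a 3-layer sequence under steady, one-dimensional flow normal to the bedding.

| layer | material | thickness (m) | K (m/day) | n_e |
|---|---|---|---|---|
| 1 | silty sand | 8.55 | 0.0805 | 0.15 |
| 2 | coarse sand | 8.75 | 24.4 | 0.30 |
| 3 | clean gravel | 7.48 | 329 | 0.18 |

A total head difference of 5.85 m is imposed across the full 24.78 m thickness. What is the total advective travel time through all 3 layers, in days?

95.7

With flow normal to the layers, continuity requires the same specific discharge q through every layer.
Σ(b_i/K_i) = 8.55/0.0805 + 8.75/24.4 + 7.48/329 = 106.6 d.
q = Δh / Σ(b_i/K_i) = 5.85 / 106.6 = 0.05488 m/day.
In each layer the seepage velocity is v_i = q/n_i, so the layer transit time is t_i = b_i·n_i / q:
  layer 1 (silty sand): t_1 = 8.55 × 0.15 / 0.05488 = 23.37 d
  layer 2 (coarse sand): t_2 = 8.75 × 0.30 / 0.05488 = 47.83 d
  layer 3 (clean gravel): t_3 = 7.48 × 0.18 / 0.05488 = 24.53 d
Total t = Σ t_i = 95.73 days.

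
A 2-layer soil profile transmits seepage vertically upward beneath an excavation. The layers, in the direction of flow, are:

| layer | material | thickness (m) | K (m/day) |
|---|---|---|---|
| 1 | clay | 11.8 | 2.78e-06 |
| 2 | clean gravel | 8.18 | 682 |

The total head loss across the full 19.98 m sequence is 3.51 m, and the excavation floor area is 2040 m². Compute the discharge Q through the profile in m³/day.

0.00169

Flow is perpendicular to layering, so the layers act in series and the equivalent K is the thickness-weighted harmonic mean.
Total thickness L = 11.8 + 8.18 = 19.98 m.
Σ(b_i/K_i) = 11.8/2.78e-06 + 8.18/682 = 4.245e+06 d.
K_eq = L / Σ(b_i/K_i) = 19.98 / 4.245e+06 = 4.707e-06 m/day.
Q = K_eq · A · (Δh/L) = 4.707e-06 × 2040 × (3.51/19.98) = 0.001687 m³/day.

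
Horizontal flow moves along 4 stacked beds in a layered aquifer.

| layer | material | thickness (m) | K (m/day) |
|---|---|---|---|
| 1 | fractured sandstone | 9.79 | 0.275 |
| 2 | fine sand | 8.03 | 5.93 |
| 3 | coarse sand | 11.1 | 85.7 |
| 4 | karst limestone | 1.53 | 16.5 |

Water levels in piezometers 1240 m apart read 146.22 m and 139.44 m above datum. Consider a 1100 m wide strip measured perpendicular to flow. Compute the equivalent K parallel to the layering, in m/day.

33.7

Flow is parallel to layering, so each bed carries its own Darcy discharge and the transmissivities add.
Σ(K_i·b_i) = 0.275×9.79 + 5.93×8.03 + 85.7×11.1 + 16.5×1.53 = 1027 m²/day.
Total thickness b = 30.45 m, so K_eq = Σ(K_i·b_i)/b = 33.72 m/day.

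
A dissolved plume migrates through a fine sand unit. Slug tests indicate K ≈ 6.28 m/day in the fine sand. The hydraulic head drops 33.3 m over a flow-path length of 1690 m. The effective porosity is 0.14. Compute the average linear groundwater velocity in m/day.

Hydraulic gradient i = Δh / L = 33.3 / 1690 = 0.01970.
Darcy flux q = K · i = 6.280 × 0.01970 = 0.1237 m/day.
Seepage velocity v = q / n_e = 0.1237 / 0.14 = 0.8839 m/day.

0.884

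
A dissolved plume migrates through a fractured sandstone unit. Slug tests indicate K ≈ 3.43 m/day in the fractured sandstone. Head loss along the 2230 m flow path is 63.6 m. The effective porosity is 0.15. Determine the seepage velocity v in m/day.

0.652

Hydraulic gradient i = Δh / L = 63.6 / 2230 = 0.02852.
Darcy flux q = K · i = 3.430 × 0.02852 = 0.09782 m/day.
Seepage velocity v = q / n_e = 0.09782 / 0.15 = 0.6522 m/day.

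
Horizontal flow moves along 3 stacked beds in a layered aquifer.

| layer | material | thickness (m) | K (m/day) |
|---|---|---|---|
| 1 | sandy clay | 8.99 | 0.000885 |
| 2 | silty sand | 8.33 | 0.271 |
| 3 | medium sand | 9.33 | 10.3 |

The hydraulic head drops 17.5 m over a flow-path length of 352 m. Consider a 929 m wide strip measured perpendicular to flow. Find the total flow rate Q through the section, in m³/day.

4540

Flow is parallel to layering, so each bed carries its own Darcy discharge and the transmissivities add.
Σ(K_i·b_i) = 0.000885×8.99 + 0.271×8.33 + 10.3×9.33 = 98.36 m²/day.
Hydraulic gradient i = Δh / L = 17.5 / 352 = 0.04972.
Q = Σ(K_i·b_i) · W · i = 98.36 × 929 × 0.04972 = 4543 m³/day.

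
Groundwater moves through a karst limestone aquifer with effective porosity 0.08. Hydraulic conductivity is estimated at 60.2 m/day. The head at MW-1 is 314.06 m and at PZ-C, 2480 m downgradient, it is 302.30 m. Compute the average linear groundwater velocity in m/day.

3.57

Hydraulic gradient i = (314.06 − 302.30) / 2480 = 11.76 / 2480 = 0.004742.
Darcy flux q = K · i = 60.20 × 0.004742 = 0.2855 m/day.
Seepage velocity v = q / n_e = 0.2855 / 0.08 = 3.568 m/day.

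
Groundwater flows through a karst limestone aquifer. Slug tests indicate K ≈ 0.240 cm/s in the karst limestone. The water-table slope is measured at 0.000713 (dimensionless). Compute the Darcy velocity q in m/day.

Convert K: 0.240 cm/s × 864 = 207.4 m/day.
Hydraulic gradient i = 0.000713.
Specific discharge q = K · i = 207.4 × 0.0007130 = 0.1478 m/day.

0.148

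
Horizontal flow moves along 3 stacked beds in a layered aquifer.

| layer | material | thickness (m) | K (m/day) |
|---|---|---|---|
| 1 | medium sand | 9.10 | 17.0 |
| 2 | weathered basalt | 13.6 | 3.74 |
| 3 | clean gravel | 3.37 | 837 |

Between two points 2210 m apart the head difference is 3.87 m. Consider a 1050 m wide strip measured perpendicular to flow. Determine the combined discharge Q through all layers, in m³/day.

5560

Flow is parallel to layering, so each bed carries its own Darcy discharge and the transmissivities add.
Σ(K_i·b_i) = 17.0×9.10 + 3.74×13.6 + 837×3.37 = 3026 m²/day.
Hydraulic gradient i = Δh / L = 3.87 / 2210 = 0.001751.
Q = Σ(K_i·b_i) · W · i = 3026 × 1050 × 0.001751 = 5564 m³/day.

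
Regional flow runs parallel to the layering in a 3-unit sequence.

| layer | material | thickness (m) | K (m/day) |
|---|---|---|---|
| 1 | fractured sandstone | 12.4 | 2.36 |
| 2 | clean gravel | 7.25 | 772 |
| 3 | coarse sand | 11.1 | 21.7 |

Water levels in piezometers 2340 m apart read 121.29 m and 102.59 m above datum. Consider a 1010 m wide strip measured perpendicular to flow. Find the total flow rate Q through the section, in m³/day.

Flow is parallel to layering, so each bed carries its own Darcy discharge and the transmissivities add.
Σ(K_i·b_i) = 2.36×12.4 + 772×7.25 + 21.7×11.1 = 5867 m²/day.
Hydraulic gradient i = (121.29 − 102.59) / 2340 = 18.7 / 2340 = 0.007991.
Q = Σ(K_i·b_i) · W · i = 5867 × 1010 × 0.007991 = 47356 m³/day.

47400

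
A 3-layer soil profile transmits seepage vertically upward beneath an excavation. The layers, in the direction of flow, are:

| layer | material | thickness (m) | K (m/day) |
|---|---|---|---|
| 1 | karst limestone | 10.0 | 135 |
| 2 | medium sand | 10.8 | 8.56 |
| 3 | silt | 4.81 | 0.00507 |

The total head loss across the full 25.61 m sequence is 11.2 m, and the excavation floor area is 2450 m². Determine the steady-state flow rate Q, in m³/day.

28.9

Flow is perpendicular to layering, so the layers act in series and the equivalent K is the thickness-weighted harmonic mean.
Total thickness L = 10.0 + 10.8 + 4.81 = 25.61 m.
Σ(b_i/K_i) = 10.0/135 + 10.8/8.56 + 4.81/0.00507 = 950.1 d.
K_eq = L / Σ(b_i/K_i) = 25.61 / 950.1 = 0.02696 m/day.
Q = K_eq · A · (Δh/L) = 0.02696 × 2450 × (11.2/25.61) = 28.88 m³/day.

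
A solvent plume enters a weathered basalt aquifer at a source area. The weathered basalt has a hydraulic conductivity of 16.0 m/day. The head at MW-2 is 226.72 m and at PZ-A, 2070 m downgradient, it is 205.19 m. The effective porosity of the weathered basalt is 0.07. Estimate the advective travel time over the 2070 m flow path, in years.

2.38

Hydraulic gradient i = (226.72 − 205.19) / 2070 = 21.53 / 2070 = 0.01040.
Darcy flux q = K · i = 16.00 × 0.01040 = 0.1664 m/day.
Seepage velocity v = q / n_e = 0.1664 / 0.07 = 2.377 m/day.
Travel time t = L / v = 2070 / 2.377 = 870.7 days = 2.384 years.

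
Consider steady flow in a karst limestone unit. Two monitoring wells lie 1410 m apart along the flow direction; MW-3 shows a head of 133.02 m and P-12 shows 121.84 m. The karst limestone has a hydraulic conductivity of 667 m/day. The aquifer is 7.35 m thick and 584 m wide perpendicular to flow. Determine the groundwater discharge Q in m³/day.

Cross-sectional area A = 584 × 7.35 = 4292 m².
Hydraulic gradient i = (133.02 − 121.84) / 1410 = 11.18 / 1410 = 0.007929.
Darcy's law: Q = K · A · i = 667.0 × 4292 × 0.007929 = 22701 m³/day.

22700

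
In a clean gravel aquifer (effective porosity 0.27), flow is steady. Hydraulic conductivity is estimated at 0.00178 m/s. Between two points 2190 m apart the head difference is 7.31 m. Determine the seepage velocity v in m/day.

1.90

Convert K: 0.00178 m/s × 86400 = 153.8 m/day.
Hydraulic gradient i = Δh / L = 7.31 / 2190 = 0.003338.
Darcy flux q = K · i = 153.8 × 0.003338 = 0.5133 m/day.
Seepage velocity v = q / n_e = 0.5133 / 0.27 = 1.901 m/day.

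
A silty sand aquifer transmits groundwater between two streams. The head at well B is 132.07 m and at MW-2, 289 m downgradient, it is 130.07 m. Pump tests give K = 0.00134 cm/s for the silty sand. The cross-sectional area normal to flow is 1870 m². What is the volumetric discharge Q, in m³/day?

Convert K: 0.00134 cm/s × 864 = 1.158 m/day.
Hydraulic gradient i = (132.07 − 130.07) / 289 = 2 / 289 = 0.006920.
Darcy's law: Q = K · A · i = 1.158 × 1870 × 0.006920 = 14.98 m³/day.

15.0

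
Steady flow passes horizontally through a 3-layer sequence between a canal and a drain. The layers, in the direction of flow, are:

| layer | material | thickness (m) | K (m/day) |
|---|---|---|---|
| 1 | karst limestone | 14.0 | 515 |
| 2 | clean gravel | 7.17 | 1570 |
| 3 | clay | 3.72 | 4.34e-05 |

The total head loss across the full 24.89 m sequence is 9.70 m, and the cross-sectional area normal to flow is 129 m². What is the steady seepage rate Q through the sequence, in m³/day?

Flow is perpendicular to layering, so the layers act in series and the equivalent K is the thickness-weighted harmonic mean.
Total thickness L = 14.0 + 7.17 + 3.72 = 24.89 m.
Σ(b_i/K_i) = 14.0/515 + 7.17/1570 + 3.72/4.34e-05 = 85714 d.
K_eq = L / Σ(b_i/K_i) = 24.89 / 85714 = 0.0002904 m/day.
Q = K_eq · A · (Δh/L) = 0.0002904 × 129 × (9.70/24.89) = 0.01460 m³/day.

0.0146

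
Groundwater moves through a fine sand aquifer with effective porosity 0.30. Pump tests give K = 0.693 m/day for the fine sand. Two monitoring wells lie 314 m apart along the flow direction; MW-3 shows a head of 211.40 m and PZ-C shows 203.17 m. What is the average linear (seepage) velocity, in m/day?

0.0605

Hydraulic gradient i = (211.40 − 203.17) / 314 = 8.23 / 314 = 0.02621.
Darcy flux q = K · i = 0.6930 × 0.02621 = 0.01816 m/day.
Seepage velocity v = q / n_e = 0.01816 / 0.30 = 0.06055 m/day.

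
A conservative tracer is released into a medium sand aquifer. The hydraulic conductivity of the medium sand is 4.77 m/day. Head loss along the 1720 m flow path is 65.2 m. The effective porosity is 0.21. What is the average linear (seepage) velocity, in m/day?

Hydraulic gradient i = Δh / L = 65.2 / 1720 = 0.03791.
Darcy flux q = K · i = 4.770 × 0.03791 = 0.1808 m/day.
Seepage velocity v = q / n_e = 0.1808 / 0.21 = 0.8610 m/day.

0.861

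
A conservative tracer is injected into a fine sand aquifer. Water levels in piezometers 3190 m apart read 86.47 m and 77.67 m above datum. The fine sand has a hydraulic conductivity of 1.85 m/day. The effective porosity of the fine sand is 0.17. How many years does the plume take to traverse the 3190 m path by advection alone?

Hydraulic gradient i = (86.47 − 77.67) / 3190 = 8.8 / 3190 = 0.002759.
Darcy flux q = K · i = 1.850 × 0.002759 = 0.005103 m/day.
Seepage velocity v = q / n_e = 0.005103 / 0.17 = 0.03002 m/day.
Travel time t = L / v = 3190 / 0.03002 = 1.063e+05 days = 290.9 years.

291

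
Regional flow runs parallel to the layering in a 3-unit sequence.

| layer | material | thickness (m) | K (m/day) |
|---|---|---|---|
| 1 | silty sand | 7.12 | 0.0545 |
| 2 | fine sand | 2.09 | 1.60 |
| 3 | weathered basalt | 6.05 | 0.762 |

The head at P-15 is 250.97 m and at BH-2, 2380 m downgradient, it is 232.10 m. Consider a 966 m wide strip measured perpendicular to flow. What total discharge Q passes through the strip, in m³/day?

63.9

Flow is parallel to layering, so each bed carries its own Darcy discharge and the transmissivities add.
Σ(K_i·b_i) = 0.0545×7.12 + 1.60×2.09 + 0.762×6.05 = 8.342 m²/day.
Hydraulic gradient i = (250.97 − 232.10) / 2380 = 18.87 / 2380 = 0.007929.
Q = Σ(K_i·b_i) · W · i = 8.342 × 966 × 0.007929 = 63.89 m³/day.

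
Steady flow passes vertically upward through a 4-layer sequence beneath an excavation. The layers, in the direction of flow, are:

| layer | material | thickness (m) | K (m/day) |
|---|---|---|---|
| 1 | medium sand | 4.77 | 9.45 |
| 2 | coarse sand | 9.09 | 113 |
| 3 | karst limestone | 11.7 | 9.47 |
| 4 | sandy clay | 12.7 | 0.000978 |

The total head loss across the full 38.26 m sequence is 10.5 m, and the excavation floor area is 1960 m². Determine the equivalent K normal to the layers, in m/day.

0.00295

Flow is perpendicular to layering, so the layers act in series and the equivalent K is the thickness-weighted harmonic mean.
Total thickness L = 4.77 + 9.09 + 11.7 + 12.7 = 38.26 m.
Σ(b_i/K_i) = 4.77/9.45 + 9.09/113 + 11.7/9.47 + 12.7/0.000978 = 12988 d.
K_eq = L / Σ(b_i/K_i) = 38.26 / 12988 = 0.002946 m/day.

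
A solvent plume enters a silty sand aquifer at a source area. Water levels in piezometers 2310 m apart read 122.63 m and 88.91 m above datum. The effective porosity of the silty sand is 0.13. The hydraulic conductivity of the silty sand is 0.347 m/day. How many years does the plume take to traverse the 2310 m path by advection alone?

Hydraulic gradient i = (122.63 − 88.91) / 2310 = 33.72 / 2310 = 0.01460.
Darcy flux q = K · i = 0.3470 × 0.01460 = 0.005065 m/day.
Seepage velocity v = q / n_e = 0.005065 / 0.13 = 0.03896 m/day.
Travel time t = L / v = 2310 / 0.03896 = 59286 days = 162.3 years.

162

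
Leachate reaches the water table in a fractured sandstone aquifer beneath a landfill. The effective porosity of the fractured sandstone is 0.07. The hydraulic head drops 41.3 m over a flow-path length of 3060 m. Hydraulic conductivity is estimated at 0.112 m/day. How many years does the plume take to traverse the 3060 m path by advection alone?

388

Hydraulic gradient i = Δh / L = 41.3 / 3060 = 0.01350.
Darcy flux q = K · i = 0.1120 × 0.01350 = 0.001512 m/day.
Seepage velocity v = q / n_e = 0.001512 / 0.07 = 0.02159 m/day.
Travel time t = L / v = 3060 / 0.02159 = 1.417e+05 days = 388.0 years.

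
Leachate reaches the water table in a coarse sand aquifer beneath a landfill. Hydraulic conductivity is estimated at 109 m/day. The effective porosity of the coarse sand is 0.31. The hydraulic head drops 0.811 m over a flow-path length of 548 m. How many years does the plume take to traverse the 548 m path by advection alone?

Hydraulic gradient i = Δh / L = 0.811 / 548 = 0.001480.
Darcy flux q = K · i = 109.0 × 0.001480 = 0.1613 m/day.
Seepage velocity v = q / n_e = 0.1613 / 0.31 = 0.5204 m/day.
Travel time t = L / v = 548 / 0.5204 = 1053 days = 2.883 years.

2.88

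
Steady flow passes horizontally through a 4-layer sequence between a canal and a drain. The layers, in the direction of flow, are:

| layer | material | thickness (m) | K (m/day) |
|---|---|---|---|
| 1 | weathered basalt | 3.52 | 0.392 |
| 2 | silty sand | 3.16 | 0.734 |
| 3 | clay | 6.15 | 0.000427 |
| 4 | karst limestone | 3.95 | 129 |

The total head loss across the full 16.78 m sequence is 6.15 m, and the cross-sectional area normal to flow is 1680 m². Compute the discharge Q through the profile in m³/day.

0.717

Flow is perpendicular to layering, so the layers act in series and the equivalent K is the thickness-weighted harmonic mean.
Total thickness L = 3.52 + 3.16 + 6.15 + 3.95 = 16.78 m.
Σ(b_i/K_i) = 3.52/0.392 + 3.16/0.734 + 6.15/0.000427 + 3.95/129 = 14416 d.
K_eq = L / Σ(b_i/K_i) = 16.78 / 14416 = 0.001164 m/day.
Q = K_eq · A · (Δh/L) = 0.001164 × 1680 × (6.15/16.78) = 0.7167 m³/day.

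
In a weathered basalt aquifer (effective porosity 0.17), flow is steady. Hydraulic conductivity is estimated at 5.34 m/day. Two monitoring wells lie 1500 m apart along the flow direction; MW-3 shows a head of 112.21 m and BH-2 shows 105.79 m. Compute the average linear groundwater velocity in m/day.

0.134

Hydraulic gradient i = (112.21 − 105.79) / 1500 = 6.42 / 1500 = 0.004280.
Darcy flux q = K · i = 5.340 × 0.004280 = 0.02286 m/day.
Seepage velocity v = q / n_e = 0.02286 / 0.17 = 0.1344 m/day.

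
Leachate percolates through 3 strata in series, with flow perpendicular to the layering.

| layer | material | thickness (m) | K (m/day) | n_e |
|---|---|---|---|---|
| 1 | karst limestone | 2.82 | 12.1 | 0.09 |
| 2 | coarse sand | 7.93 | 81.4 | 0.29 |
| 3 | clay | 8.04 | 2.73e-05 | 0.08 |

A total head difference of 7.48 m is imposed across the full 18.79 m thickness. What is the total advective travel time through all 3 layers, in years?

345

With flow normal to the layers, continuity requires the same specific discharge q through every layer.
Σ(b_i/K_i) = 2.82/12.1 + 7.93/81.4 + 8.04/2.73e-05 = 2.945e+05 d.
q = Δh / Σ(b_i/K_i) = 7.48 / 2.945e+05 = 2.540e-05 m/day.
In each layer the seepage velocity is v_i = q/n_i, so the layer transit time is t_i = b_i·n_i / q:
  layer 1 (karst limestone): t_1 = 2.82 × 0.09 / 2.540e-05 = 9993 d
  layer 2 (coarse sand): t_2 = 7.93 × 0.29 / 2.540e-05 = 90545 d
  layer 3 (clay): t_3 = 8.04 × 0.08 / 2.540e-05 = 25324 d
Total t = Σ t_i = 1.259e+05 days = 344.6 years.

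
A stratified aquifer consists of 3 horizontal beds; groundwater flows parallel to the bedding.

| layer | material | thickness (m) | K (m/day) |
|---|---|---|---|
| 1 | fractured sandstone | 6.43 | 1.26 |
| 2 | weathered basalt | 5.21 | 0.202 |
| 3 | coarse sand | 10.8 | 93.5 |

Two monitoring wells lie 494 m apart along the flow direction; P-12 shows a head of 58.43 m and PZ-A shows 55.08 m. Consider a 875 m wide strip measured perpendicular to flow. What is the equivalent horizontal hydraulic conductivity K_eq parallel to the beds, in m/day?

45.4

Flow is parallel to layering, so each bed carries its own Darcy discharge and the transmissivities add.
Σ(K_i·b_i) = 1.26×6.43 + 0.202×5.21 + 93.5×10.8 = 1019 m²/day.
Total thickness b = 22.44 m, so K_eq = Σ(K_i·b_i)/b = 45.41 m/day.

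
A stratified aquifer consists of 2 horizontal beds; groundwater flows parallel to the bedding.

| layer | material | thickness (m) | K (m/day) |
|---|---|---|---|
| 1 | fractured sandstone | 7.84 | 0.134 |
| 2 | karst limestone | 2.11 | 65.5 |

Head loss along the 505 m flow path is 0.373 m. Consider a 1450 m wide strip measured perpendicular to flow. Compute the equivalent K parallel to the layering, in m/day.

14.0

Flow is parallel to layering, so each bed carries its own Darcy discharge and the transmissivities add.
Σ(K_i·b_i) = 0.134×7.84 + 65.5×2.11 = 139.3 m²/day.
Total thickness b = 9.950 m, so K_eq = Σ(K_i·b_i)/b = 14.00 m/day.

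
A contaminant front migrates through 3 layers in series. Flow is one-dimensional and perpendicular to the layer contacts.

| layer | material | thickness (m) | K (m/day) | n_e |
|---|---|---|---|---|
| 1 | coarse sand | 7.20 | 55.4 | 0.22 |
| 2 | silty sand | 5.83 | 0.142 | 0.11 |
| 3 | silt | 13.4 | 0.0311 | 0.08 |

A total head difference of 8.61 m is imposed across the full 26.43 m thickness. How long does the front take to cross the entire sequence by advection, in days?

With flow normal to the layers, continuity requires the same specific discharge q through every layer.
Σ(b_i/K_i) = 7.20/55.4 + 5.83/0.142 + 13.4/0.0311 = 472.1 d.
q = Δh / Σ(b_i/K_i) = 8.61 / 472.1 = 0.01824 m/day.
In each layer the seepage velocity is v_i = q/n_i, so the layer transit time is t_i = b_i·n_i / q:
  layer 1 (coarse sand): t_1 = 7.20 × 0.22 / 0.01824 = 86.84 d
  layer 2 (silty sand): t_2 = 5.83 × 0.11 / 0.01824 = 35.16 d
  layer 3 (silt): t_3 = 13.4 × 0.08 / 0.01824 = 58.77 d
Total t = Σ t_i = 180.8 days.

181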